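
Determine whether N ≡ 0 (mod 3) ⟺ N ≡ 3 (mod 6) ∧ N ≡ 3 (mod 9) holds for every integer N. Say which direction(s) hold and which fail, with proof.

Not equivalent: only (⇐) holds.

Forward direction. This fails: N = 0 gives 0 ≡ 0 (mod 3) but 0 ≡ 0 (mod 6), so the conjunction on the right does not hold.

Converse. If N ≡ 3 (mod 6) and N ≡ 3 (mod 9), then by the Chinese remainder theorem N ≡ 3 (mod 18). Since 3 ≡ 0 (mod 3) and 3 ∣ 18, we get N ≡ 0 (mod 3).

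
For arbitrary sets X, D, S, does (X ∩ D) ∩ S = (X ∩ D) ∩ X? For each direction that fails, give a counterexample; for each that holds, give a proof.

(⟹) Let x ∈ (X ∩ D) ∩ S. Then x ∈ X ∩ D ∩ S, from which x ∈ (X ∩ D) ∩ X.

(⟸) This inclusion fails. Take X = {1}, D = {1}, S = ∅; then 1 ∈ (X ∩ D) ∩ X but 1 ∉ (X ∩ D) ∩ S.

Only the forward inclusion holds.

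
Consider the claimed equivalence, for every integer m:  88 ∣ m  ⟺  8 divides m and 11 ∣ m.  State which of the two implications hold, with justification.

[⇒] If 88 ∣ m, write m = 88q. Since 88 = 11·8, m = 8·(11q), so 8 ∣ m; and since 88 = 8·11, m = 11·(8q), so 11 ∣ m.

[⇐] Suppose 8 ∣ m and 11 ∣ m. Any common multiple of 8 and 11 is a multiple of their lcm; here gcd(8, 11) = 1, so lcm(8, 11) = 8·11 = 88, so 88 ∣ m.

Both directions hold; the statement is true.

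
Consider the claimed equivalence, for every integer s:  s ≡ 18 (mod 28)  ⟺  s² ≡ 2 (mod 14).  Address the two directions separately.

Only the forward direction holds.

(⟹) Suppose s ≡ 18 (mod 28). Then s² ≡ 18² = 324 (mod 28), and since 14 ∣ 28, also s² ≡ 2 (mod 14).

(⟸) This fails: take s = 4. Then 4² = 16 ≡ 2 (mod 14), yet 4 ≡ 4 (mod 28), not 18.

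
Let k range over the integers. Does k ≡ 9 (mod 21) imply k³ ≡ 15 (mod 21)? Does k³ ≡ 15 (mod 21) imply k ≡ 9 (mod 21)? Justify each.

The forward direction holds; the converse fails.

[⇒] Suppose k ≡ 9 (mod 21). Write k = 21j + 9. Then (21j + 9)³ = 9261j³ + 11907j² + 5103j + 729 = 21(441j³ + 567j² + 243j + 34) + 15, so k³ ≡ 15 (mod 21).

[⇐] This fails: take k = 15. Then 15³ = 3375 ≡ 15 (mod 21), yet 15 ≡ 15 (mod 21), not 9.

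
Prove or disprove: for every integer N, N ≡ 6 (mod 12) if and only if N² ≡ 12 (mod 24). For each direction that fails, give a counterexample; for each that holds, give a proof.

(⟹) Suppose N ≡ 6 (mod 12). Working modulo 24, N ∈ {6, 18}; for each such r, r² ≡ 12 (mod 24).

(⟸) Conversely, the residues r modulo 24 with r² ≡ 12 (mod 24) are exactly {6, 18}, and each is ≡ 6 (mod 12).

Both directions hold; the statement is true.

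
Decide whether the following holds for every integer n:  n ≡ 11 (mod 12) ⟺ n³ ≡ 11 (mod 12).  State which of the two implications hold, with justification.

[⇒] Suppose n ≡ 11 (mod 12). Write n = 12j + 11. Then (12j + 11)³ = 1728j³ + 4752j² + 4356j + 1331 = 12(144j³ + 396j² + 363j + 110) + 11, so n³ ≡ 11 (mod 12).

[⇐] Conversely, suppose n³ ≡ 11 (mod 12). The only residue r in {0, …, 11} with r³ ≡ 11 (mod 12) is r = 11, so n ≡ 11 (mod 12).

Both directions hold.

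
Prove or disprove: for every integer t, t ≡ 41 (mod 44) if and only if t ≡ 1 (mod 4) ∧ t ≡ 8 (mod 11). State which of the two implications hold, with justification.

(→) Suppose t ≡ 41 (mod 44); write t = 44j + 41. Since 4 ∣ 44, reducing mod 4 gives t ≡ 41 ≡ 1 (mod 4); since 11 ∣ 44, reducing mod 11 gives t ≡ 41 ≡ 8 (mod 11).

(←) Conversely, if t ≡ 1 (mod 4) and t ≡ 8 (mod 11), then by the Chinese remainder theorem t ≡ 41 (mod 44). This is exactly t ≡ 41 (mod 44).

Both directions hold; the statement is true.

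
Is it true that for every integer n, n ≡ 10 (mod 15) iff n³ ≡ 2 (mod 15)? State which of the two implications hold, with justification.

(→) This fails: take n = 10. Then 10 ≡ 10 (mod 15), but 10³ = 1000 ≡ 10 (mod 15), not 2.

(←) This fails: take n = 8. Then 8³ = 512 ≡ 2 (mod 15), yet 8 ≡ 8 (mod 15), not 10.

Both directions fail.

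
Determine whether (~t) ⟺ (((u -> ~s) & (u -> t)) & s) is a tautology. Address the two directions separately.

(→) This fails. Under u = F, s = F, t = F, the left side is true but the right side is false.

(←) This fails. Under u = F, s = T, t = T, the left side is false but the right side is true.

Both directions fail.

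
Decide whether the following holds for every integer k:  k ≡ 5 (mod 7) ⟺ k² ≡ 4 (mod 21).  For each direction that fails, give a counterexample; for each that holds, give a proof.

(→) This fails: take k = 12. Then 12 ≡ 5 (mod 7), but 12² = 144 ≡ 18 (mod 21), not 4.

(←) This fails: take k = 2. Then 2² = 4 ≡ 4 (mod 21), yet 2 ≡ 2 (mod 7), not 5.

Neither direction holds.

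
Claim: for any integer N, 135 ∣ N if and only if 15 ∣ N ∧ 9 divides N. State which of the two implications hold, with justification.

The forward direction holds; the converse fails.

(⇒) If 135 ∣ N, write N = 135q. Since 135 = 9·15, N = 15·(9q), so 15 ∣ N; and since 135 = 15·9, N = 9·(15q), so 9 ∣ N.

(⇐) This fails: take N = 45. Both 15 ∣ 45 and 9 ∣ 45, yet 45 is not a multiple of 135 (since 45 = 0·135 + 45), so 135 ∤ 45.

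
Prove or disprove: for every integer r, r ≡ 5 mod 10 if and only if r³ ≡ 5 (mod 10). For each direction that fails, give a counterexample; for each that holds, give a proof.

(⟹) Suppose r ≡ 5 mod 10. Write r = 10j + 5. Then (10j + 5)³ = 1000j³ + 1500j² + 750j + 125 = 10(100j³ + 150j² + 75j + 12) + 5, so r³ ≡ 5 (mod 10).

(⟸) For the converse, argue contrapositively. If r ≢ 5 (mod 10), then r is congruent to one of 0, 1, 2, 3, 4, 6, 7, 8, 9 modulo 10, and these give r³ ≡ 0, 1, 8, 7, 4, 6, 3, 2, 9 respectively — never 5.

Both directions hold.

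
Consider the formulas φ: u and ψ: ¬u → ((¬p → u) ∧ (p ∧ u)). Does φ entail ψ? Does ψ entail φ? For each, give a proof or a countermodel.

The biconditional holds.

[⇐] Assume the antecedent. If u is true, u reduces to true regardless of the other variables. If u is false, the antecedent cannot hold. Either way u holds.

[⇒] Assume the antecedent. If u is true, ¬u → ((¬p → u) ∧ (p ∧ u)) reduces to true regardless of the other variables. If u is false, the antecedent cannot hold. Either way ¬u → ((¬p → u) ∧ (p ∧ u)) holds.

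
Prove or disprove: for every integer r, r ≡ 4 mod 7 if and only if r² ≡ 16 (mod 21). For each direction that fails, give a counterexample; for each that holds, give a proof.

(⟹) This fails: take r = 18. Then 18 ≡ 4 (mod 7), but 18² = 324 ≡ 9 (mod 21), not 16.

(⟸) This fails: take r = 10. Then 10² = 100 ≡ 16 (mod 21), yet 10 ≡ 3 (mod 7), not 4.

Neither direction holds.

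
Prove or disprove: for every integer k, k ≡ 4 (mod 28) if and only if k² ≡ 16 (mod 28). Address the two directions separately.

The forward direction holds; the converse fails.

Converse. This fails: take k = 10. Then 10² = 100 ≡ 16 (mod 28), yet 10 ≡ 10 (mod 28), not 4.

Forward direction. Suppose k ≡ 4 (mod 28). Write k = 28j + 4. Then (28j + 4)² = 784j² + 224j + 16 = 28(28j² + 8j) + 16, so k² ≡ 16 (mod 28).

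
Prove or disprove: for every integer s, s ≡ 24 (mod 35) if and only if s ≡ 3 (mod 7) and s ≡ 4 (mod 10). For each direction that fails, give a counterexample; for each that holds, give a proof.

[⇒] This fails: s = 59 gives 59 ≡ 24 (mod 35) but 59 ≡ 9 (mod 10), so the conjunction on the right does not hold.

[⇐] Conversely, if s ≡ 3 (mod 7) and s ≡ 4 (mod 10), then by the Chinese remainder theorem s ≡ 24 (mod 70). Since 24 ≡ 24 (mod 35) and 35 ∣ 70, we get s ≡ 24 (mod 35).

Only the converse holds.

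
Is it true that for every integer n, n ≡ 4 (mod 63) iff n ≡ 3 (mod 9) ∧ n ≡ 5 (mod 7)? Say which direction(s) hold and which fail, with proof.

Both directions fail.

Forward direction. This fails: n = 4 gives 4 ≡ 4 (mod 63) but 4 ≡ 4 (mod 9), so the conjunction on the right does not hold.

Converse. This fails: n = 12 satisfies both congruences on the right (12 ≡ 3 mod 9 and 12 ≡ 5 mod 7) yet 12 ≡ 12 (mod 63), not 4.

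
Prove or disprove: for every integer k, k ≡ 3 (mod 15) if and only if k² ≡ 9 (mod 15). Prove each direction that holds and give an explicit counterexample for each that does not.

(⟹) Suppose k ≡ 3 (mod 15). Write k = 15j + 3. Then (15j + 3)² = 225j² + 90j + 9 = 15(15j² + 6j) + 9, so k² ≡ 9 (mod 15).

(⟸) This fails: take k = 12. Then 12² = 144 ≡ 9 (mod 15), yet 12 ≡ 12 (mod 15), not 3.

Only the forward direction holds.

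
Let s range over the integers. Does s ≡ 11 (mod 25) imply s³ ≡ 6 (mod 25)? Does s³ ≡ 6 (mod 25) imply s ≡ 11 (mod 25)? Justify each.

Both directions hold.

(⇒) Suppose s ≡ 11 (mod 25). Write s = 25j + 11. Then (25j + 11)³ = 15625j³ + 20625j² + 9075j + 1331 = 25(625j³ + 825j² + 363j + 53) + 6, so s³ ≡ 6 (mod 25).

(⇐) Conversely, suppose s³ ≡ 6 (mod 25). The only residue r in {0, …, 24} with r³ ≡ 6 (mod 25) is r = 11, so s ≡ 11 (mod 25).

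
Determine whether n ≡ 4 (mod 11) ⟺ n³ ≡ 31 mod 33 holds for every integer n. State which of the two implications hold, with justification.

Converse. The residues r modulo 33 with r³ ≡ 31 (mod 33) are exactly {4}, and each is ≡ 4 (mod 11).

Forward direction. This fails: take n = 15. Then 15 ≡ 4 (mod 11), but 15³ = 3375 ≡ 9 (mod 33), not 31.

(⇒) fails; (⇐) holds.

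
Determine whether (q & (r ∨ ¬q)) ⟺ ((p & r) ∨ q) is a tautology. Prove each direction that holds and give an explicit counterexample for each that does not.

[⇒] Assume the antecedent. If p is true, the antecedent forces (p = T, q = T, r = T), and (p & r) ∨ q holds there. If p is false, the antecedent forces (p = F, q = T, r = T), and (p & r) ∨ q holds there. Either way (p & r) ∨ q holds.

[⇐] This fails. Under p = F, q = T, r = F, the left side is false but the right side is true.

The forward direction holds; the converse fails.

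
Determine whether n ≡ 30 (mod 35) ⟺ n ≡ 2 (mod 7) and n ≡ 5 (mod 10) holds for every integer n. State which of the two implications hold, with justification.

(⟹) This fails: n = 30 gives 30 ≡ 30 (mod 35) but 30 ≡ 0 (mod 10), so the conjunction on the right does not hold.

(⟸) Conversely, if n ≡ 2 (mod 7) and n ≡ 5 (mod 10), then by the Chinese remainder theorem n ≡ 65 (mod 70). Since 65 ≡ 30 (mod 35) and 35 ∣ 70, we get n ≡ 30 (mod 35).

Not equivalent: only (⇐) holds.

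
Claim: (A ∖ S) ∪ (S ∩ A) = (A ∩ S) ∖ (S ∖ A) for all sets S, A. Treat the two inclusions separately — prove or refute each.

(⊆) This inclusion fails. Take S = ∅, A = {1}; then 1 ∈ (A ∖ S) ∪ (S ∩ A) but 1 ∉ (A ∩ S) ∖ (S ∖ A).

(⊇) Let x ∈ (A ∩ S) ∖ (S ∖ A). Then x ∈ S ∩ A, from which x ∈ (A ∖ S) ∪ (S ∩ A).

(⊆) fails; (⊇) holds.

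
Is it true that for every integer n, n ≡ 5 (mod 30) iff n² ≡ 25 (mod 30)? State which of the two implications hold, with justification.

(⟹) Suppose n ≡ 5 (mod 30). Write n = 30j + 5. Then (30j + 5)² = 900j² + 300j + 25 = 30(30j² + 10j) + 25, so n² ≡ 25 (mod 30).

(⟸) This fails: take n = 25. Then 25² = 625 ≡ 25 (mod 30), yet 25 ≡ 25 (mod 30), not 5.

Not equivalent: only (⇒) holds.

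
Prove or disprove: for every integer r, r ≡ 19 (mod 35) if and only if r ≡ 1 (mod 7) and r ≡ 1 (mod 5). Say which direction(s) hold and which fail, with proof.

Forward direction. This fails: r = 19 gives 19 ≡ 19 (mod 35) but 19 ≡ 5 (mod 7), so the conjunction on the right does not hold.

Converse. This fails: r = 1 satisfies both congruences on the right (1 ≡ 1 mod 7 and 1 ≡ 1 mod 5) yet 1 ≡ 1 (mod 35), not 19.

(⇒) fails and (⇐) fails.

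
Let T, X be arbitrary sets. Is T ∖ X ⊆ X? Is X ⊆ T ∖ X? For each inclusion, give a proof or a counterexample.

(⊆) This inclusion fails. Take T = {1}, X = ∅; then 1 ∈ T ∖ X but 1 ∉ X.

(⊇) This inclusion fails. Take T = ∅, X = {1}; then 1 ∈ X but 1 ∉ T ∖ X.

Both inclusions fail.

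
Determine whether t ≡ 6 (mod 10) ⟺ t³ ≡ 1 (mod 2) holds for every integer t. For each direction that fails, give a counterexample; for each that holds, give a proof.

Neither direction holds.

(⟹) This fails: take t = 6. Then 6 ≡ 6 (mod 10), but 6³ = 216 ≡ 0 (mod 2), not 1.

(⟸) This fails: take t = 1. Then 1³ = 1 ≡ 1 (mod 2), yet 1 ≡ 1 (mod 10), not 6.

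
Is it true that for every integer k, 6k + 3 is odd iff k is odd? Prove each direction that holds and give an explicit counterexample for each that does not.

(⇒) fails; (⇐) holds.

(⇒) This fails: take k = 2. Then 6k + 3 = 15, which is odd, yet k = 2 is even, not odd.

(⇐) Suppose k is odd. Since 6 is even, 6k is even for every k, so 6k + 3 has the same parity as 3, which is odd. Hence 6k + 3 is odd.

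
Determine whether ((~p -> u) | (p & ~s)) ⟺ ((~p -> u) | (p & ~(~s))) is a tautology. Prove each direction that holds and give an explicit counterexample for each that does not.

Forward direction. Assume the antecedent. If u is true, (~p -> u) | (p & ~(~s)) reduces to true regardless of the other variables. If u is false, the antecedent forces (s = F, u = F, p = T) or (s = T, u = F, p = T), and (~p -> u) | (p & ~(~s)) holds there. Either way (~p -> u) | (p & ~(~s)) holds.

Converse. Assume the antecedent. If u is true, (~p -> u) | (p & ~s) reduces to true regardless of the other variables. If u is false, the antecedent forces (s = F, u = F, p = T) or (s = T, u = F, p = T), and (~p -> u) | (p & ~s) holds there. Either way (~p -> u) | (p & ~s) holds.

The biconditional holds.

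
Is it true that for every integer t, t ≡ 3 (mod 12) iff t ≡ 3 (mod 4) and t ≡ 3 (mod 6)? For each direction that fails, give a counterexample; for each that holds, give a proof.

(⇒) Suppose t ≡ 3 (mod 12); write t = 12j + 3. Since 4 ∣ 12, reducing mod 4 gives t ≡ 3 (mod 4); since 6 ∣ 12, reducing mod 6 gives t ≡ 3 (mod 6).

(⇐) Conversely, if t ≡ 3 (mod 4) and t ≡ 3 (mod 6), then by the Chinese remainder theorem t ≡ 3 (mod 12). This is exactly t ≡ 3 (mod 12).

Equivalent; both directions hold.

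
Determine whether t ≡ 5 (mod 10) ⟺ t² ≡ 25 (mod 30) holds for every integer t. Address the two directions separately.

(→) This fails: take t = 15. Then 15 ≡ 5 (mod 10), but 15² = 225 ≡ 15 (mod 30), not 25.

(←) Conversely, the residues r modulo 30 with r² ≡ 25 (mod 30) are exactly {5, 25}, and each is ≡ 5 (mod 10).

Only the reverse direction holds.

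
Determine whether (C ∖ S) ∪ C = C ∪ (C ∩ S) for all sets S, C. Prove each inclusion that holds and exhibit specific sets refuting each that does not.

Forward inclusion. Let x ∈ (C ∖ S) ∪ C. Then either x ∈ C and x ∉ S; or x ∈ S ∩ C. In each case x ∈ C ∪ (C ∩ S), so (C ∖ S) ∪ C ⊆ C ∪ (C ∩ S).

Reverse inclusion. Let x ∈ C ∪ (C ∩ S). Then either x ∈ C and x ∉ S; or x ∈ S ∩ C. In each case x ∈ (C ∖ S) ∪ C, so C ∪ (C ∩ S) ⊆ (C ∖ S) ∪ C.

Both inclusions hold; the sets are equal.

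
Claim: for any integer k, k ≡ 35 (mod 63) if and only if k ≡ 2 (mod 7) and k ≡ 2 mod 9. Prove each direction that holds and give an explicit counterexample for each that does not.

Both directions fail.

(⟹) This fails: k = 35 gives 35 ≡ 35 (mod 63) but 35 ≡ 0 (mod 7), so the conjunction on the right does not hold.

(⟸) This fails: k = 2 satisfies both congruences on the right (2 ≡ 2 mod 7 and 2 ≡ 2 mod 9) yet 2 ≡ 2 (mod 63), not 35.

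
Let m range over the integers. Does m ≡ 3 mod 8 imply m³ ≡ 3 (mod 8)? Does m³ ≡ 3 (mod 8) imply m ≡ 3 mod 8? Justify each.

Forward direction. Suppose m ≡ 3 mod 8. Write m = 8j + 3. Then (8j + 3)³ = 512j³ + 576j² + 216j + 27 = 8(64j³ + 72j² + 27j + 3) + 3, so m³ ≡ 3 (mod 8).

Converse. Suppose m³ ≡ 3 (mod 8). The only residue r in {0, …, 7} with r³ ≡ 3 (mod 8) is r = 3, so m ≡ 3 (mod 8).

Equivalent; both directions hold.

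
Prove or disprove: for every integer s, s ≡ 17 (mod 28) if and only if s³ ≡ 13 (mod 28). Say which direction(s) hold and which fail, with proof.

Only the forward implication holds.

(→) Suppose s ≡ 17 (mod 28). Write s = 28j + 17. Then (28j + 17)³ = 21952j³ + 39984j² + 24276j + 4913 = 28(784j³ + 1428j² + 867j + 175) + 13, so s³ ≡ 13 (mod 28).

(←) This fails: take s = 5. Then 5³ = 125 ≡ 13 (mod 28), yet 5 ≡ 5 (mod 28), not 17.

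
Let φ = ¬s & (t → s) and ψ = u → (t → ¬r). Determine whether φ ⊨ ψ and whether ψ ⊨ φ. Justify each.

(→) Assume the antecedent. If t is true, the antecedent cannot hold. If t is false, u → (t → ¬r) reduces to true regardless of the other variables. Either way u → (t → ¬r) holds.

(←) This fails. Under t = T, u = F, r = F, s = F, the left side is false but the right side is true.

The forward direction holds; the converse fails.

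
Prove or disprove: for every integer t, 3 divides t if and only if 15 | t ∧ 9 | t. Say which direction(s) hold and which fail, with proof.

(⇒) This fails: take t = 3. Certainly 3 ∣ 3, but 15 ∤ 3.

(⇐) Suppose 15 ∣ t and 9 ∣ t. Any common multiple of 15 and 9 is a multiple of their lcm; here lcm(15, 9) = 15·9/gcd(15, 9) = 135/3 = 45, so 45 ∣ t. Since 3 ∣ 45, it follows that 3 ∣ t.

(⇒) fails; (⇐) holds.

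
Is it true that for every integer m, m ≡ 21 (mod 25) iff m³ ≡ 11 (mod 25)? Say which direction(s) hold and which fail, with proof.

Both implications hold.

(⟸) Suppose m³ ≡ 11 (mod 25). The only residue r in {0, …, 24} with r³ ≡ 11 (mod 25) is r = 21, so m ≡ 21 (mod 25).

(⟹) Suppose m ≡ 21 (mod 25). Write m = 25j + 21. Then (25j + 21)³ = 15625j³ + 39375j² + 33075j + 9261 = 25(625j³ + 1575j² + 1323j + 370) + 11, so m³ ≡ 11 (mod 25).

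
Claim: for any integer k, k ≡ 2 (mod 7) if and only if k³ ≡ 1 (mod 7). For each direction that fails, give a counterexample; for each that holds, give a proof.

The forward direction holds; the converse fails.

(⟹) Suppose k ≡ 2 (mod 7). Write k = 7j + 2. Then (7j + 2)³ = 343j³ + 294j² + 84j + 8 = 7(49j³ + 42j² + 12j + 1) + 1, so k³ ≡ 1 (mod 7).

(⟸) This fails: take k = 1. Then 1³ = 1 ≡ 1 (mod 7), yet 1 ≡ 1 (mod 7), not 2.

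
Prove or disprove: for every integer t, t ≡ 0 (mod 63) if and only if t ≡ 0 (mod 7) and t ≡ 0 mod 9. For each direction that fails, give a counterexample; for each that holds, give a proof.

(⟹) Suppose t ≡ 0 (mod 63); write t = 63j + 0. Since 7 ∣ 63, reducing mod 7 gives t ≡ 0 (mod 7); since 9 ∣ 63, reducing mod 9 gives t ≡ 0 (mod 9).

(⟸) Conversely, if t ≡ 0 (mod 7) and t ≡ 0 (mod 9), then by the Chinese remainder theorem t ≡ 0 (mod 63). This is exactly t ≡ 0 (mod 63).

The biconditional holds.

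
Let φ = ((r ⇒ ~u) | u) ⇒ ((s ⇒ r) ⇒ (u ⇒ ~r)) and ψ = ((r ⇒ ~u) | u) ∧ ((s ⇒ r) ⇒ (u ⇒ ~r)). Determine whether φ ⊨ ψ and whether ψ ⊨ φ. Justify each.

Both directions hold.

Forward direction. Assume the antecedent. If r is true, the antecedent forces (r = T, u = F, s = F) or (r = T, u = F, s = T), and the consequent holds there. If r is false, the consequent reduces to true regardless of the other variables. Either way the consequent holds.

Converse. Assume the antecedent. If r is true, the antecedent forces (r = T, u = F, s = F) or (r = T, u = F, s = T), and the consequent holds there. If r is false, the consequent reduces to true regardless of the other variables. Either way the consequent holds.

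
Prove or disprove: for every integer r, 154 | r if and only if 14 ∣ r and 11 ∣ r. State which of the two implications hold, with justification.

[⇒] If 154 ∣ r, write r = 154q. Since 154 = 11·14, r = 14·(11q), so 14 ∣ r; and since 154 = 14·11, r = 11·(14q), so 11 ∣ r.

[⇐] Suppose 14 ∣ r and 11 ∣ r. Any common multiple of 14 and 11 is a multiple of their lcm; here gcd(14, 11) = 1, so lcm(14, 11) = 14·11 = 154, so 154 ∣ r.

Equivalent; both directions hold.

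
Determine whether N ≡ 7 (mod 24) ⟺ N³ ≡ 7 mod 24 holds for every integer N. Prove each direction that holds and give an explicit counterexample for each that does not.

The biconditional holds.

(⟹) Suppose N ≡ 7 (mod 24). Write N = 24j + 7. Then (24j + 7)³ = 13824j³ + 12096j² + 3528j + 343 = 24(576j³ + 504j² + 147j + 14) + 7, so N³ ≡ 7 (mod 24).

(⟸) Conversely, suppose N³ ≡ 7 (mod 24). The only residue r in {0, …, 23} with r³ ≡ 7 (mod 24) is r = 7, so N ≡ 7 (mod 24).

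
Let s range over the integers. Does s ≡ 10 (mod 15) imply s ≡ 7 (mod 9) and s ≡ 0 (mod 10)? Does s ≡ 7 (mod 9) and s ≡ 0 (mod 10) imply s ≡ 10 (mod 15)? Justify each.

Only the reverse direction holds.

(⟹) This fails: s = 40 gives 40 ≡ 10 (mod 15) but 40 ≡ 4 (mod 9), so the conjunction on the right does not hold.

(⟸) Conversely, if s ≡ 7 (mod 9) and s ≡ 0 (mod 10), then by the Chinese remainder theorem s ≡ 70 (mod 90). Since 70 ≡ 10 (mod 15) and 15 ∣ 90, we get s ≡ 10 (mod 15).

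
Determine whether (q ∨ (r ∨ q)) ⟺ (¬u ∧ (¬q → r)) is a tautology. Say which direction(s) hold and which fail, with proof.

The forward direction fails; the converse holds.

[⇐] Assume the antecedent. If q is true, q ∨ (r ∨ q) reduces to true regardless of the other variables. If q is false, the antecedent forces (q = F, r = T, u = F), and q ∨ (r ∨ q) holds there. Either way q ∨ (r ∨ q) holds.

[⇒] This fails. Under q = T, r = F, u = T, the left side is true but the right side is false.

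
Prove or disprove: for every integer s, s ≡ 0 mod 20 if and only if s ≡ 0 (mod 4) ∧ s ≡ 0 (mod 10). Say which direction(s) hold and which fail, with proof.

Equivalent; both directions hold.

Forward direction. Suppose s ≡ 0 (mod 20); write s = 20j + 0. Since 4 ∣ 20, reducing mod 4 gives s ≡ 0 (mod 4); since 10 ∣ 20, reducing mod 10 gives s ≡ 0 (mod 10).

Converse. If s ≡ 0 (mod 4) and s ≡ 0 (mod 10), then by the Chinese remainder theorem s ≡ 0 (mod 20). This is exactly s ≡ 0 (mod 20).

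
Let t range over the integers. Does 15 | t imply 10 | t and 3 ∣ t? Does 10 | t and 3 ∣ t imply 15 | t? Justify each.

Only the converse holds.

(⇐) Suppose 10 ∣ t and 3 ∣ t. Any common multiple of 10 and 3 is a multiple of their lcm; here gcd(10, 3) = 1, so lcm(10, 3) = 10·3 = 30, so 30 ∣ t. Since 15 ∣ 30, it follows that 15 ∣ t.

(⇒) This fails: take t = 15. Certainly 15 ∣ 15, but 10 ∤ 15.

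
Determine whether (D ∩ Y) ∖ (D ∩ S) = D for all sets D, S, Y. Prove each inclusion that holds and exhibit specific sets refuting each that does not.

The sets are not equal: only the forward inclusion holds.

Reverse inclusion. This inclusion fails. Take D = {1}, S = ∅, Y = ∅; then 1 ∈ D but 1 ∉ (D ∩ Y) ∖ (D ∩ S).

Forward inclusion. Let x ∈ (D ∩ Y) ∖ (D ∩ S). Then x ∈ D ∩ Y and x ∉ S, from which x ∈ D.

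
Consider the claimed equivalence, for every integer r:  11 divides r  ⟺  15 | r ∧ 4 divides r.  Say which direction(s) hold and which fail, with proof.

Neither implication holds.

(⟹) This fails: take r = 11. Certainly 11 ∣ 11, but 15 ∤ 11.

(⟸) This fails: take r = 60. Both 15 ∣ 60 and 4 ∣ 60, yet 60 is not a multiple of 11 (since 60 = 5·11 + 5), so 11 ∤ 60.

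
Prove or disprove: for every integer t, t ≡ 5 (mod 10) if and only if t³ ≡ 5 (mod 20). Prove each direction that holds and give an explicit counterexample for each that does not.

(⇒) fails; (⇐) holds.

(⇒) This fails: take t = 15. Then 15 ≡ 5 (mod 10), but 15³ = 3375 ≡ 15 (mod 20), not 5.

(⇐) Conversely, the residues r modulo 20 with r³ ≡ 5 (mod 20) are exactly {5}, and each is ≡ 5 (mod 10).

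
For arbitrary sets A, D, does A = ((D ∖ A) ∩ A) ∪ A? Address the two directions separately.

The two sets are equal.

(⟹) Let x ∈ A. Then either x ∈ A and x ∉ D; or x ∈ A ∩ D. In each case x ∈ ((D ∖ A) ∩ A) ∪ A, so A ⊆ ((D ∖ A) ∩ A) ∪ A.

(⟸) Let x ∈ ((D ∖ A) ∩ A) ∪ A. Then either x ∈ A and x ∉ D; or x ∈ A ∩ D. In each case x ∈ A, so ((D ∖ A) ∩ A) ∪ A ⊆ A.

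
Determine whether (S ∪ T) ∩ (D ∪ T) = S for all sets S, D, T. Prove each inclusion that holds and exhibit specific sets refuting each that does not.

Neither inclusion holds.

(⟹) This inclusion fails. Take S = ∅, D = ∅, T = {1}; then 1 ∈ (S ∪ T) ∩ (D ∪ T) but 1 ∉ S.

(⟸) This inclusion fails. Take S = {1}, D = ∅, T = ∅; then 1 ∈ S but 1 ∉ (S ∪ T) ∩ (D ∪ T).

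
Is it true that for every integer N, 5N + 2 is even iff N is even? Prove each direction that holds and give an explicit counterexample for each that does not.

Both implications hold.

Forward direction. Suppose 5N + 2 is even. Since 5 is odd, 5N and N have the same parity, so 5N + 2 ≡ N + 2 (mod 2). As 2 is even, 5N + 2 is even exactly when N is even. Thus N is even.

Converse. Suppose N is even; write N = 2j. Then 5N + 2 = 5·(2j) + 2 = 2·5j + 2, which is even.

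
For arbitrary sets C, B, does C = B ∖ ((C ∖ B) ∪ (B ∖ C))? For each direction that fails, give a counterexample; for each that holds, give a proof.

Forward inclusion. This inclusion fails. Take C = {1}, B = ∅; then 1 ∈ C but 1 ∉ B ∖ ((C ∖ B) ∪ (B ∖ C)).

Reverse inclusion. Let x ∈ B ∖ ((C ∖ B) ∪ (B ∖ C)). Then x ∈ C ∩ B, from which x ∈ C.

(⊆) fails; (⊇) holds.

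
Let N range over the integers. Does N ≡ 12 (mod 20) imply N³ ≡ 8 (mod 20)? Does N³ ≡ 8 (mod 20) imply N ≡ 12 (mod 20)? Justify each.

The forward direction holds; the converse fails.

(⇒) Suppose N ≡ 12 (mod 20). Write N = 20j + 12. Then (20j + 12)³ = 8000j³ + 14400j² + 8640j + 1728 = 20(400j³ + 720j² + 432j + 86) + 8, so N³ ≡ 8 (mod 20).

(⇐) This fails: take N = 2. Then 2³ = 8 ≡ 8 (mod 20), yet 2 ≡ 2 (mod 20), not 12.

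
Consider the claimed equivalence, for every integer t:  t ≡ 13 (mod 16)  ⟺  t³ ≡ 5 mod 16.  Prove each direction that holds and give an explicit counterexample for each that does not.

The biconditional holds.

[⇐] Suppose t³ ≡ 5 (mod 16). The only residue r in {0, …, 15} with r³ ≡ 5 (mod 16) is r = 13, so t ≡ 13 (mod 16).

[⇒] Suppose t ≡ 13 (mod 16). Write t = 16j + 13. Then (16j + 13)³ = 4096j³ + 9984j² + 8112j + 2197 = 16(256j³ + 624j² + 507j + 137) + 5, so t³ ≡ 5 (mod 16).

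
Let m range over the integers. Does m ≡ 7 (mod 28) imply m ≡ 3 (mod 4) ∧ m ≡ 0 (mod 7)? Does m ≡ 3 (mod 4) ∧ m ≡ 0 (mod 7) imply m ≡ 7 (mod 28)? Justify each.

(⇒) Suppose m ≡ 7 (mod 28); write m = 28j + 7. Since 4 ∣ 28, reducing mod 4 gives m ≡ 7 ≡ 3 (mod 4); since 7 ∣ 28, reducing mod 7 gives m ≡ 7 ≡ 0 (mod 7).

(⇐) Conversely, if m ≡ 3 (mod 4) and m ≡ 0 (mod 7), then by the Chinese remainder theorem m ≡ 7 (mod 28). This is exactly m ≡ 7 (mod 28).

Both directions hold.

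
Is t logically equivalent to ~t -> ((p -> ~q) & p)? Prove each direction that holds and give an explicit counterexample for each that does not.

(→) Assume the antecedent. If t is true, ~t -> ((p -> ~q) & p) reduces to true regardless of the other variables. If t is false, the antecedent cannot hold. Either way ~t -> ((p -> ~q) & p) holds.

(←) This fails. Under t = F, p = T, q = F, the left side is false but the right side is true.

Only the forward direction holds.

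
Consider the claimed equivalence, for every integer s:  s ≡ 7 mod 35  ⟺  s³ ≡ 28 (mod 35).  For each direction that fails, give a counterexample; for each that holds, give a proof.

(→) Suppose s ≡ 7 mod 35. Write s = 35j + 7. Then (35j + 7)³ = 42875j³ + 25725j² + 5145j + 343 = 35(1225j³ + 735j² + 147j + 9) + 28, so s³ ≡ 28 (mod 35).

(←) Conversely, suppose s³ ≡ 28 (mod 35). The only residue r in {0, …, 34} with r³ ≡ 28 (mod 35) is r = 7, so s ≡ 7 (mod 35).

Both directions hold.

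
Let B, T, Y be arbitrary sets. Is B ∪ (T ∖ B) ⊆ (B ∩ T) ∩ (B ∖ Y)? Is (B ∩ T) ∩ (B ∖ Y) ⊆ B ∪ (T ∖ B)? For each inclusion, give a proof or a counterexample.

The sets are not equal: only the reverse inclusion holds.

Reverse inclusion. Let x ∈ (B ∩ T) ∩ (B ∖ Y). Then x ∈ B ∩ T and x ∉ Y, from which x ∈ B ∪ (T ∖ B).

Forward inclusion. This inclusion fails. Take B = {1}, T = ∅, Y = ∅; then 1 ∈ B ∪ (T ∖ B) but 1 ∉ (B ∩ T) ∩ (B ∖ Y).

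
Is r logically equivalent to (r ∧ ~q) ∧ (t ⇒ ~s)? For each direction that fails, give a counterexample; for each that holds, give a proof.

The forward direction fails; the converse holds.

(⇒) This fails. Under s = F, q = T, t = F, r = T, the left side is true but the right side is false.

(⇐) Assume the antecedent. If s is true, the antecedent forces (s = T, q = F, t = F, r = T), and r holds there. If s is false, the antecedent forces (s = F, q = F, t = F, r = T) or (s = F, q = F, t = T, r = T), and r holds there. Either way r holds.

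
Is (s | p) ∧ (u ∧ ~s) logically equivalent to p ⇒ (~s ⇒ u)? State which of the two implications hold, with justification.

[⇐] This fails. Under p = F, s = F, u = F, the left side is false but the right side is true.

[⇒] Assume the antecedent. If p is true, the antecedent forces (p = T, s = F, u = T), and p ⇒ (~s ⇒ u) holds there. If p is false, the antecedent cannot hold. Either way p ⇒ (~s ⇒ u) holds.

Only the forward implication holds.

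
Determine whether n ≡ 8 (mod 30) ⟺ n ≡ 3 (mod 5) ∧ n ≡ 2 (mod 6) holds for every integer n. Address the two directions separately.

Equivalent; both directions hold.

(⇐) If n ≡ 3 (mod 5) and n ≡ 2 (mod 6), then by the Chinese remainder theorem n ≡ 8 (mod 30). This is exactly n ≡ 8 (mod 30).

(⇒) Suppose n ≡ 8 (mod 30); write n = 30j + 8. Since 5 ∣ 30, reducing mod 5 gives n ≡ 8 ≡ 3 (mod 5); since 6 ∣ 30, reducing mod 6 gives n ≡ 8 ≡ 2 (mod 6).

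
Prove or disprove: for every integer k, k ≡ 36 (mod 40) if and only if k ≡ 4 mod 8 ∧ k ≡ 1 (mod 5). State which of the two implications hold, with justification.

Both directions hold; the statement is true.

(⟹) Suppose k ≡ 36 (mod 40); write k = 40j + 36. Since 8 ∣ 40, reducing mod 8 gives k ≡ 36 ≡ 4 (mod 8); since 5 ∣ 40, reducing mod 5 gives k ≡ 36 ≡ 1 (mod 5).

(⟸) Conversely, if k ≡ 4 (mod 8) and k ≡ 1 (mod 5), then by the Chinese remainder theorem k ≡ 36 (mod 40). This is exactly k ≡ 36 (mod 40).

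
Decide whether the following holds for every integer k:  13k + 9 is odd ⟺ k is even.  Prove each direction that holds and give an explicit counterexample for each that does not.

[⇒] Suppose 13k + 9 is odd. Since 13 is odd, 13k and k have the same parity, so 13k + 9 ≡ k + 9 (mod 2). As 9 is odd, 13k + 9 is odd exactly when k is even. Thus k is even.

[⇐] Conversely, suppose k is even; write k = 2j. Then 13k + 9 = 13·(2j) + 9 = 2·13j + 9, which is odd.

Equivalent; both directions hold.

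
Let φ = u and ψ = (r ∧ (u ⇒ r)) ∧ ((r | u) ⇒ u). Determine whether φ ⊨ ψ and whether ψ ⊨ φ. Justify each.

The forward direction fails; the converse holds.

(→) This fails. Under r = F, u = T, the left side is true but the right side is false.

(←) Assume the antecedent. If r is true, the antecedent forces (r = T, u = T), and u holds there. If r is false, the antecedent cannot hold. Either way u holds.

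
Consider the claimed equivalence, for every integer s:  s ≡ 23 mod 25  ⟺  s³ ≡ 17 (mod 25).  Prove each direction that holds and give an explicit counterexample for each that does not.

(→) Suppose s ≡ 23 mod 25. Write s = 25j + 23. Then (25j + 23)³ = 15625j³ + 43125j² + 39675j + 12167 = 25(625j³ + 1725j² + 1587j + 486) + 17, so s³ ≡ 17 (mod 25).

(←) Conversely, suppose s³ ≡ 17 (mod 25). The only residue r in {0, …, 24} with r³ ≡ 17 (mod 25) is r = 23, so s ≡ 23 (mod 25).

Both directions hold; the statement is true.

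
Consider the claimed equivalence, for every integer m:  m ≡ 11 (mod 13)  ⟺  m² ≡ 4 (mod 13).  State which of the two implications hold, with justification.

The forward direction holds; the converse fails.

(⇐) This fails: take m = 2. Then 2² = 4 ≡ 4 (mod 13), yet 2 ≡ 2 (mod 13), not 11.

(⇒) Suppose m ≡ 11 (mod 13). Write m = 13j + 11. Then (13j + 11)² = 169j² + 286j + 121 = 13(13j² + 22j + 9) + 4, so m² ≡ 4 (mod 13).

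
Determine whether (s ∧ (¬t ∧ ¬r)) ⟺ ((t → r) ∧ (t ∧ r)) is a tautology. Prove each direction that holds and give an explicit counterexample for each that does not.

Both directions fail.

[⇒] This fails. Under s = T, t = F, r = F, the left side is true but the right side is false.

[⇐] This fails. Under s = F, t = T, r = T, the left side is false but the right side is true.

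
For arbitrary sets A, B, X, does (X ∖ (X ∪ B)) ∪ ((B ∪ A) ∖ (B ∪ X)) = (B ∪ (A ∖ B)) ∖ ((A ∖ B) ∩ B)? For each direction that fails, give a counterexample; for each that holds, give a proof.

Only the forward inclusion holds.

Forward inclusion. Let x ∈ (X ∖ (X ∪ B)) ∪ ((B ∪ A) ∖ (B ∪ X)). Then x ∈ A and x ∉ B, X, from which x ∈ (B ∪ (A ∖ B)) ∖ ((A ∖ B) ∩ B).

Reverse inclusion. This inclusion fails. Take A = ∅, B = {1}, X = ∅; then 1 ∈ (B ∪ (A ∖ B)) ∖ ((A ∖ B) ∩ B) but 1 ∉ (X ∖ (X ∪ B)) ∪ ((B ∪ A) ∖ (B ∪ X)).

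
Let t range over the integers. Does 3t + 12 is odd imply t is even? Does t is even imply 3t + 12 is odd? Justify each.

Neither direction holds.

(⇒) This fails: t = 7 gives 3t + 12 = 33, which is odd, but 7 is odd, not even.

(⇐) This also fails: t = 6 is even, but 3t + 12 = 30 is even, not odd.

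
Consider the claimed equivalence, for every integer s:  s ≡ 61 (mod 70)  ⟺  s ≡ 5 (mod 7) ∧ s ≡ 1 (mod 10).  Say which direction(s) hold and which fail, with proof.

Both directions hold.

Forward direction. Suppose s ≡ 61 (mod 70); write s = 70j + 61. Since 7 ∣ 70, reducing mod 7 gives s ≡ 61 ≡ 5 (mod 7); since 10 ∣ 70, reducing mod 10 gives s ≡ 61 ≡ 1 (mod 10).

Converse. If s ≡ 5 (mod 7) and s ≡ 1 (mod 10), then by the Chinese remainder theorem s ≡ 61 (mod 70). This is exactly s ≡ 61 (mod 70).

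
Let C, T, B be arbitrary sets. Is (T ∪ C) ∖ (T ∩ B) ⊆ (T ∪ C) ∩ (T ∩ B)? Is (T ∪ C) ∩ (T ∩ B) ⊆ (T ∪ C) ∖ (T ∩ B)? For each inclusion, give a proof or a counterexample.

(⊆) This inclusion fails. Take C = {1}, T = ∅, B = ∅; then 1 ∈ (T ∪ C) ∖ (T ∩ B) but 1 ∉ (T ∪ C) ∩ (T ∩ B).

(⊇) This inclusion fails. Take C = ∅, T = {1}, B = {1}; then 1 ∈ (T ∪ C) ∩ (T ∩ B) but 1 ∉ (T ∪ C) ∖ (T ∩ B).

Both inclusions fail.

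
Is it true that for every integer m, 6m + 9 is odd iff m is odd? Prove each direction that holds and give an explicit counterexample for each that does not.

Not equivalent: only (⇐) holds.

(⇐) Suppose m is odd. Since 6 is even, 6m is even for every m, so 6m + 9 has the same parity as 9, which is odd. Hence 6m + 9 is odd.

(⇒) This fails: take m = 6. Then 6m + 9 = 45, which is odd, yet m = 6 is even, not odd.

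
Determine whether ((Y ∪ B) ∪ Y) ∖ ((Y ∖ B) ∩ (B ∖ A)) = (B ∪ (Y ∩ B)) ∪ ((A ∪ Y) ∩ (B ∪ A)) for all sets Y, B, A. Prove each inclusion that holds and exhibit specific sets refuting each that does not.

Forward inclusion. This inclusion fails. Take Y = {1}, B = ∅, A = ∅; then 1 ∈ ((Y ∪ B) ∪ Y) ∖ ((Y ∖ B) ∩ (B ∖ A)) but 1 ∉ (B ∪ (Y ∩ B)) ∪ ((A ∪ Y) ∩ (B ∪ A)).

Reverse inclusion. This inclusion fails. Take Y = ∅, B = ∅, A = {1}; then 1 ∈ (B ∪ (Y ∩ B)) ∪ ((A ∪ Y) ∩ (B ∪ A)) but 1 ∉ ((Y ∪ B) ∪ Y) ∖ ((Y ∖ B) ∩ (B ∖ A)).

(⊆) fails and (⊇) fails.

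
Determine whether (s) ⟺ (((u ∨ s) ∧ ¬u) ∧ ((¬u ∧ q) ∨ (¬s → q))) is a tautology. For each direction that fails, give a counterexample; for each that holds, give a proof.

(→) This fails. Under q = F, u = T, s = T, the left side is true but the right side is false.

(←) Assume the antecedent. If q is true, the antecedent forces (q = T, u = F, s = T), and s holds there. If q is false, the antecedent forces (q = F, u = F, s = T), and s holds there. Either way s holds.

(⇒) fails; (⇐) holds.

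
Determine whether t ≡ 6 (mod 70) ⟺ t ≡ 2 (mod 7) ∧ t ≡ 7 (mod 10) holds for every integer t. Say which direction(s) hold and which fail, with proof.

[⇒] This fails: t = 6 gives 6 ≡ 6 (mod 70) but 6 ≡ 6 (mod 7), so the conjunction on the right does not hold.

[⇐] This fails: t = 37 satisfies both congruences on the right (37 ≡ 2 mod 7 and 37 ≡ 7 mod 10) yet 37 ≡ 37 (mod 70), not 6.

Both directions fail.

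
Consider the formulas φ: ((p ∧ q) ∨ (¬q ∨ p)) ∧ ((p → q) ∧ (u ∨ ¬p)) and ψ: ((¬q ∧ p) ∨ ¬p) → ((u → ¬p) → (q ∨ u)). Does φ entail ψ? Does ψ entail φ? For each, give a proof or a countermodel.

(⟹) This fails. Under q = F, p = F, u = F, the left side is true but the right side is false.

(⟸) This fails. Under q = T, p = F, u = F, the left side is false but the right side is true.

(⇒) fails and (⇐) fails.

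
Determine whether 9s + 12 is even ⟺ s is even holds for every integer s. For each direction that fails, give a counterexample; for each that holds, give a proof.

(←) Suppose s is even; write s = 2j. Then 9s + 12 = 9·(2j) + 12 = 2·9j + 12, which is even.

(→) Suppose 9s + 12 is even. Since 9 is odd, 9s and s have the same parity, so 9s + 12 ≡ s + 12 (mod 2). As 12 is even, 9s + 12 is even exactly when s is even. Thus s is even.

Both implications hold.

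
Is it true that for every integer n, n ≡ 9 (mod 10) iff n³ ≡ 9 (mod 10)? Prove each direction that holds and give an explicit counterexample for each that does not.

[⇒] Suppose n ≡ 9 (mod 10). Write n = 10j + 9. Then (10j + 9)³ = 1000j³ + 2700j² + 2430j + 729 = 10(100j³ + 270j² + 243j + 72) + 9, so n³ ≡ 9 (mod 10).

[⇐] For the converse, argue contrapositively. If n ≢ 9 (mod 10), then n is congruent to one of 0, 1, 2, 3, 4, 5, 6, 7, 8 modulo 10, and these give n³ ≡ 0, 1, 8, 7, 4, 5, 6, 3, 2 respectively — never 9.

Both directions hold; the statement is true.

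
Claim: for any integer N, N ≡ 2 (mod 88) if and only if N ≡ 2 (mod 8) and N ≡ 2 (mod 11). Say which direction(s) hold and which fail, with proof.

[⇒] Suppose N ≡ 2 (mod 88); write N = 88j + 2. Since 8 ∣ 88, reducing mod 8 gives N ≡ 2 (mod 8); since 11 ∣ 88, reducing mod 11 gives N ≡ 2 (mod 11).

[⇐] Conversely, if N ≡ 2 (mod 8) and N ≡ 2 (mod 11), then by the Chinese remainder theorem N ≡ 2 (mod 88). This is exactly N ≡ 2 (mod 88).

Equivalent; both directions hold.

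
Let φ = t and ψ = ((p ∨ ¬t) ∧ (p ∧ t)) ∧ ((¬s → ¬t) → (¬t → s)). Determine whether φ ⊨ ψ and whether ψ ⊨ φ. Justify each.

(⇒) fails; (⇐) holds.

(⇒) This fails. Under p = F, t = T, s = F, the left side is true but the right side is false.

(⇐) Assume the antecedent. If p is true, the antecedent forces (p = T, t = T, s = F) or (p = T, t = T, s = T), and t holds there. If p is false, the antecedent cannot hold. Either way t holds.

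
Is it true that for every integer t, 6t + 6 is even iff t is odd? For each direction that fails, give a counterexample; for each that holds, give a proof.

(→) This fails: take t = 0. Then 6t + 6 = 6, which is even, yet t = 0 is even, not odd.

(←) Suppose t is odd. Since 6 is even, 6t is even for every t, so 6t + 6 has the same parity as 6, which is even. Hence 6t + 6 is even.

Only the reverse direction holds.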